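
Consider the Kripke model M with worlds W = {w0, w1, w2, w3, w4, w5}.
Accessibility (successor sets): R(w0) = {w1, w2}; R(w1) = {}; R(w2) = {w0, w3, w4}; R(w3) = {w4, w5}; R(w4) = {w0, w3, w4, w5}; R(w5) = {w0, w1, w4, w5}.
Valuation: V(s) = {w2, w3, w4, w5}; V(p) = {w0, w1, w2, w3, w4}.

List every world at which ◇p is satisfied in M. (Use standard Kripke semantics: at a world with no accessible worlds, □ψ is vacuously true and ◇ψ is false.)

w0, w2, w3, w4, w5

Let φ = ◇p. Evaluate φ at each world:
  w0 (successors {w1, w2}): φ is true.
  w1 (successors ∅): φ is false.
  w2 (successors {w0, w3, w4}): φ is true.
  w3 (successors {w4, w5}): φ is true.
  w4 (successors {w0, w3, w4, w5}): φ is true.
  w5 (successors {w0, w1, w4, w5}): φ is true.
For instance, at w0:
  At w0: ◇p requires p at some successor in {w1, w2}.
    p holds at w1, so ◇p is true at w0.
Satisfying worlds: {w0, w2, w3, w4, w5}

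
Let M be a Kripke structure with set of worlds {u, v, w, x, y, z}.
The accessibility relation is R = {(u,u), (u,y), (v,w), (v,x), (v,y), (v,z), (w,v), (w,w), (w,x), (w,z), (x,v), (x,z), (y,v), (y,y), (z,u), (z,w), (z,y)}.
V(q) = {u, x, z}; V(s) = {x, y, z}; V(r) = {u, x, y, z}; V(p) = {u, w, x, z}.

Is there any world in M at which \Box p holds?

Let φ = \Box p. Evaluate φ at each world:
  u (successors {u, y}): φ is false.
  v (successors {w, x, y, z}): φ is false.
  w (successors {v, w, x, z}): φ is false.
  x (successors {v, z}): φ is false.
  y (successors {v, y}): φ is false.
  z (successors {u, w, y}): φ is false.
For instance, at v:
  At v: \Box p requires p at every successor {w, x, y, z}.
    p fails at y, so \Box p is false at v.

No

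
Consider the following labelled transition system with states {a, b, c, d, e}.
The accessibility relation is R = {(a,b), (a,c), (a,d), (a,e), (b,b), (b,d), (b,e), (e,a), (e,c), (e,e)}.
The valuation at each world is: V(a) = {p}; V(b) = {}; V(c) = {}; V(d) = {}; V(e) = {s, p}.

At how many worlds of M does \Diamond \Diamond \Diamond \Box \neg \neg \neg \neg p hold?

Let φ = \Diamond \Diamond \Diamond \Box \neg \neg \neg \neg p. Evaluate φ at each world:
  a (successors {b, c, d, e}): φ is true.
  b (successors {b, d, e}): φ is true.
  c (successors ∅): φ is false.
  d (successors ∅): φ is false.
  e (successors {a, c, e}): φ is true.
For instance, at a:
  At a: \Diamond \Diamond \Diamond \Box \neg \neg \neg \neg p requires \Diamond \Diamond \Box \neg \neg \neg \neg p at some successor in {b, c, d, e}.
    \Diamond \Diamond \Box \neg \neg \neg \neg p holds at b, so \Diamond \Diamond \Diamond \Box \neg \neg \neg \neg p is true at a.
      At b: \Diamond \Diamond \Box \neg \neg \neg \neg p requires \Diamond \Box \neg \neg \neg \neg p at some successor in {b, d, e}.
        \Diamond \Box \neg \neg \neg \neg p holds at b, so \Diamond \Diamond \Box \neg \neg \neg \neg p is true at b.
Satisfying worlds: {a, b, e}

3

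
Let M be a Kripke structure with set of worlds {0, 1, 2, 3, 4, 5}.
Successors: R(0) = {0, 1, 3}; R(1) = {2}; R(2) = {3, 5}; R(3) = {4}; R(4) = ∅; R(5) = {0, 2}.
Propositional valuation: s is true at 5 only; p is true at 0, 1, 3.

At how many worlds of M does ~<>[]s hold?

5

Recall that []ψ holds at a world iff ψ holds at every accessible world, and <>ψ holds iff ψ holds at some accessible world.
Let φ = ~<>[]s. Evaluate φ at each world:
  0 (successors {0, 1, 3}): φ is true.
  1 (successors {2}): φ is true.
  2 (successors {3, 5}): φ is true.
  3 (successors {4}): φ is false.
  4 (successors ∅): φ is true.
  5 (successors {0, 2}): φ is true.
For instance, at 0:
  At 0: <>[]s is false, so ~<>[]s is true.
    At 0: <>[]s requires []s at some successor in {0, 1, 3}.
      At 0: []s is false.
      At 1: []s is false.
      At 3: []s is false.
    So <>[]s is false at 0.
Satisfying worlds: {0, 1, 2, 4, 5}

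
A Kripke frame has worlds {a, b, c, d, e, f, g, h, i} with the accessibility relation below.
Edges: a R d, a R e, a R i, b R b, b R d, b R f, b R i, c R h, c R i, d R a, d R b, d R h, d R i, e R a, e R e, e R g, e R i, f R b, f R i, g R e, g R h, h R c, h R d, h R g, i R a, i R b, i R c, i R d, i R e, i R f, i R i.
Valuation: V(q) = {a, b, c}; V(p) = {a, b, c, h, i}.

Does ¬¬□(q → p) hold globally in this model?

Let φ = ¬¬□(q → p). Evaluate φ at each world:
  a (successors {d, e, i}): φ is true.
  b (successors {b, d, f, i}): φ is true.
  c (successors {h, i}): φ is true.
  d (successors {a, b, h, i}): φ is true.
  e (successors {a, e, g, i}): φ is true.
  f (successors {b, i}): φ is true.
  g (successors {e, h}): φ is true.
  h (successors {c, d, g}): φ is true.
  i (successors {a, b, c, d, e, f, i}): φ is true.
For instance, at d:
  At d: ¬□(q → p) is false, so ¬¬□(q → p) is true.
    At d: □(q → p) is true, so ¬□(q → p) is false.
      At d: □(q → p) requires q → p at every successor {a, b, h, i}.
        At a: q → p is true.
        At b: q → p is true.
        At h: q → p is true.
        At i: q → p is true.
      So □(q → p) is true at d.

Yes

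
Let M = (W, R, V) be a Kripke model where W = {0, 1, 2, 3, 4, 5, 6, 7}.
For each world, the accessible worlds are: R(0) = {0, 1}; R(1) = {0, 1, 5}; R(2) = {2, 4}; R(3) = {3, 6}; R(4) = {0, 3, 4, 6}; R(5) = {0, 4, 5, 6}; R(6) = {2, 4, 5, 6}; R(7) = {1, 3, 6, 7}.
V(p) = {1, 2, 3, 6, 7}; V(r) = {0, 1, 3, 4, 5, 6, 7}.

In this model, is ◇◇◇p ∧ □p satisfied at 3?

Yes

At 3: ◇◇◇p is true, □p is true, so ◇◇◇p ∧ □p is true.
  At 3: ◇◇◇p requires ◇◇p at some successor in {3, 6}.
    ◇◇p holds at 3, so ◇◇◇p is true at 3.
      At 3: ◇◇p requires ◇p at some successor in {3, 6}.
        ◇p holds at 3, so ◇◇p is true at 3.
  At 3: □p requires p at every successor {3, 6}.
    At 3: p is true.
    At 6: p is true.
  So □p is true at 3.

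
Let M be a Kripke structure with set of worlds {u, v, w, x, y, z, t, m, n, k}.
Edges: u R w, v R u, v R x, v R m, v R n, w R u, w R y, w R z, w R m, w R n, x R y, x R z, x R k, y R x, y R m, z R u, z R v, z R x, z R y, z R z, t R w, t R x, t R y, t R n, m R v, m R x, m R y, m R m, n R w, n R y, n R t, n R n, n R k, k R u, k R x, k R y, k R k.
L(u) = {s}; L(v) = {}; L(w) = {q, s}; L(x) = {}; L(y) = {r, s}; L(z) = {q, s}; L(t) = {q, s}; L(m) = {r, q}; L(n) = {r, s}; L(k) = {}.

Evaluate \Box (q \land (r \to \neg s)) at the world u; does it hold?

At u: \Box (q \land (r \to \neg s)) requires q \land (r \to \neg s) at every successor {w}.
  At w: q \land (r \to \neg s) is true.
So \Box (q \land (r \to \neg s)) is true at u.

Yes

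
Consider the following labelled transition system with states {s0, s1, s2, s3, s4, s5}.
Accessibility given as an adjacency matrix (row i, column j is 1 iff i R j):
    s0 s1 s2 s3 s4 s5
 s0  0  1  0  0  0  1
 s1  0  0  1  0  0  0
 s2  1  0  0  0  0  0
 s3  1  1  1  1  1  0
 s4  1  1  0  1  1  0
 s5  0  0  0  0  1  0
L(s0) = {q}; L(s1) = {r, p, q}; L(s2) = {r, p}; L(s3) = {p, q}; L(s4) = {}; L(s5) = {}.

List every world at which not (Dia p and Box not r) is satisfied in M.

Let φ = not (Dia p and Box not r). Evaluate φ at each world:
  s0 (successors {s1, s5}): φ is true.
  s1 (successors {s2}): φ is true.
  s2 (successors {s0}): φ is true.
  s3 (successors {s0, s1, s2, s3, s4}): φ is true.
  s4 (successors {s0, s1, s3, s4}): φ is true.
  s5 (successors {s4}): φ is true.
For instance, at s5:
  At s5: Dia p and Box not r is false, so not (Dia p and Box not r) is true.
    At s5: Dia p is false, Box not r is true, so Dia p and Box not r is false.
      At s5: Dia p requires p at some successor in {s4}.
        At s4: p is false.
      So Dia p is false at s5.
      At s5: Box not r requires not r at every successor {s4}.
        At s4: not r is true.
      So Box not r is true at s5.
Satisfying worlds: {s0, s1, s2, s3, s4, s5}

s0, s1, s2, s3, s4, s5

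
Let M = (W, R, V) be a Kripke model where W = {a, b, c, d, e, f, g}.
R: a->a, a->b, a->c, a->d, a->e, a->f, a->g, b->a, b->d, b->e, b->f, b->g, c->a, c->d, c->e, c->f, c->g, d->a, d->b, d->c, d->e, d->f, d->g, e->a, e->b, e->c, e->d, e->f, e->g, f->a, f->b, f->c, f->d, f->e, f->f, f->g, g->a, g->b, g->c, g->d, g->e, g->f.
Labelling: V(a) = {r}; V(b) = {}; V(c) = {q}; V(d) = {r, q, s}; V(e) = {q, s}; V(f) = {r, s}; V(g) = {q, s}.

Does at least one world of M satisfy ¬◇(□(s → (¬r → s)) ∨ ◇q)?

No

Let φ = ¬◇(□(s → (¬r → s)) ∨ ◇q). Evaluate φ at each world:
  a (successors {a, b, c, d, e, f, g}): φ is false.
  b (successors {a, d, e, f, g}): φ is false.
  c (successors {a, d, e, f, g}): φ is false.
  d (successors {a, b, c, e, f, g}): φ is false.
  e (successors {a, b, c, d, f, g}): φ is false.
  f (successors {a, b, c, d, e, f, g}): φ is false.
  g (successors {a, b, c, d, e, f}): φ is false.
For instance, at d:
  At d: ◇(□(s → (¬r → s)) ∨ ◇q) is true, so ¬◇(□(s → (¬r → s)) ∨ ◇q) is false.
    At d: ◇(□(s → (¬r → s)) ∨ ◇q) requires □(s → (¬r → s)) ∨ ◇q at some successor in {a, b, c, e, f, g}.
      □(s → (¬r → s)) ∨ ◇q holds at a, so ◇(□(s → (¬r → s)) ∨ ◇q) is true at d.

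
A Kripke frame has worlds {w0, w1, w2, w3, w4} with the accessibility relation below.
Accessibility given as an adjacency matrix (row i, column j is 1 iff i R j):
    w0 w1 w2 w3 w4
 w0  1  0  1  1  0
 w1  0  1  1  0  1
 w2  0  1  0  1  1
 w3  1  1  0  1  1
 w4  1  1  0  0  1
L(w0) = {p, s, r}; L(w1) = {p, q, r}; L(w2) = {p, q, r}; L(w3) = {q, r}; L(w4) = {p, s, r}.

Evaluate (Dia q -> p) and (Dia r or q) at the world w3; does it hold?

At w3: Dia q -> p is false, Dia r or q is true, so (Dia q -> p) and (Dia r or q) is false.
  At w3: Dia q is true, p is false, so Dia q -> p is false.
    At w3: Dia q requires q at some successor in {w0, w1, w3, w4}.
      q holds at w1, so Dia q is true at w3.
  At w3: Dia r is true, q is true, so Dia r or q is true.
    At w3: Dia r requires r at some successor in {w0, w1, w3, w4}.
      r holds at w0, so Dia r is true at w3.

No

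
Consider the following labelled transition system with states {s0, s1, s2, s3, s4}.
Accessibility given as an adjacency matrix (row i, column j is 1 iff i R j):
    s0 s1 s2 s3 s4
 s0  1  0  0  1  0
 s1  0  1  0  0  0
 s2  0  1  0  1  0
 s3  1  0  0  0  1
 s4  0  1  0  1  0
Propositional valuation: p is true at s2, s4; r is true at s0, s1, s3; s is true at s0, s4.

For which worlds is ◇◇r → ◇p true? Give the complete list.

s3

Recall that ◇ψ holds at a world iff ψ holds at some accessible world.
Let φ = ◇◇r → ◇p. Evaluate φ at each world:
  s0 (successors {s0, s3}): φ is false.
  s1 (successors {s1}): φ is false.
  s2 (successors {s1, s3}): φ is false.
  s3 (successors {s0, s4}): φ is true.
  s4 (successors {s1, s3}): φ is false.
For instance, at s4:
  At s4: ◇◇r is true, ◇p is false, so ◇◇r → ◇p is false.
    At s4: ◇◇r requires ◇r at some successor in {s1, s3}.
      ◇r holds at s1, so ◇◇r is true at s4.
    At s4: ◇p requires p at some successor in {s1, s3}.
      At s1: p is false.
      At s3: p is false.
    So ◇p is false at s4.
Satisfying worlds: {s3}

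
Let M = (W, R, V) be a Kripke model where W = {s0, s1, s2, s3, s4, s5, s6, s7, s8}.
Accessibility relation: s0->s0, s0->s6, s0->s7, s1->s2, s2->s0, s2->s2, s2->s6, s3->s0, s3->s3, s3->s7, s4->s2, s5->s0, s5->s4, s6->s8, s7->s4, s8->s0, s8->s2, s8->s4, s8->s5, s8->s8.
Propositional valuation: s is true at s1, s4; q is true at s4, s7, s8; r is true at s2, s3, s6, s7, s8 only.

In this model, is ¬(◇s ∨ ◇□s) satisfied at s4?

Yes

Recall that □ψ holds at a world iff ψ holds at every accessible world, and ◇ψ holds iff ψ holds at some accessible world.
At s4: ◇s ∨ ◇□s is false, so ¬(◇s ∨ ◇□s) is true.
  At s4: ◇s is false, ◇□s is false, so ◇s ∨ ◇□s is false.
    At s4: ◇s requires s at some successor in {s2}.
      At s2: s is false.
    So ◇s is false at s4.
    At s4: ◇□s requires □s at some successor in {s2}.
      At s2: □s is false.
    So ◇□s is false at s4.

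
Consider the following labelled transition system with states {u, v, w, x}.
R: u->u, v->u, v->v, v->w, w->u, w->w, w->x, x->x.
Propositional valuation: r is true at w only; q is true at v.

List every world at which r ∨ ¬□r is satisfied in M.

u, v, w, x

Recall that □ψ holds at a world iff ψ holds at every accessible world, and ◇ψ holds iff ψ holds at some accessible world.
Let φ = r ∨ ¬□r. Evaluate φ at each world:
  u (successors {u}): φ is true.
  v (successors {u, v, w}): φ is true.
  w (successors {u, w, x}): φ is true.
  x (successors {x}): φ is true.
For instance, at v:
  At v: r is false, ¬□r is true, so r ∨ ¬□r is true.
    At v: □r is false, so ¬□r is true.
      At v: □r requires r at every successor {u, v, w}.
        r fails at u, so □r is false at v.
Satisfying worlds: {u, v, w, x}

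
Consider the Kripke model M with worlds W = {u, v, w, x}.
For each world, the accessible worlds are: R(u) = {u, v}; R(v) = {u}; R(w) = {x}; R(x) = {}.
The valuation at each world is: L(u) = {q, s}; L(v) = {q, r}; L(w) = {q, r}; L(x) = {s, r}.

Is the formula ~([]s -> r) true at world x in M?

At x: []s -> r is true, so ~([]s -> r) is false.
  At x: []s is true, r is true, so []s -> r is true.
    At x: no accessible worlds, so []s holds vacuously.

No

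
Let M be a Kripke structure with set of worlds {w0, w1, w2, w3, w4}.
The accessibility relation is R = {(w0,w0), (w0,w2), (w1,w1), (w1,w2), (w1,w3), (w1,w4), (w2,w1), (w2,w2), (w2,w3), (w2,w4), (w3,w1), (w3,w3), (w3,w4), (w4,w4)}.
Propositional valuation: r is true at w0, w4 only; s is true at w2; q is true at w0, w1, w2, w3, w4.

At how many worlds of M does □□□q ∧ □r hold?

Let φ = □□□q ∧ □r. Evaluate φ at each world:
  w0 (successors {w0, w2}): φ is false.
  w1 (successors {w1, w2, w3, w4}): φ is false.
  w2 (successors {w1, w2, w3, w4}): φ is false.
  w3 (successors {w1, w3, w4}): φ is false.
  w4 (successors {w4}): φ is true.
For instance, at w2:
  At w2: □□□q is true, □r is false, so □□□q ∧ □r is false.
    At w2: □□□q requires □□q at every successor {w1, w2, w3, w4}.
      At w1: □□q is true.
      At w2: □□q is true.
      At w3: □□q is true.
      At w4: □□q is true.
    So □□□q is true at w2.
    At w2: □r requires r at every successor {w1, w2, w3, w4}.
      r fails at w1, so □r is false at w2.
Satisfying worlds: {w4}

1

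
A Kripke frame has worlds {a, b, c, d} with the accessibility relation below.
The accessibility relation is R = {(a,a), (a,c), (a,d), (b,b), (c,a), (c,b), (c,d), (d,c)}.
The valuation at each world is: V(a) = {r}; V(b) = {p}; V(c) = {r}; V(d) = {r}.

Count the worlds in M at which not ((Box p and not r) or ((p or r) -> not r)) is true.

Recall that Box ψ holds at a world iff ψ holds at every accessible world, and Dia ψ holds iff ψ holds at some accessible world.
Let φ = not ((Box p and not r) or ((p or r) -> not r)). Evaluate φ at each world:
  a (successors {a, c, d}): φ is true.
  b (successors {b}): φ is false.
  c (successors {a, b, d}): φ is true.
  d (successors {c}): φ is true.
For instance, at b:
  At b: (Box p and not r) or ((p or r) -> not r) is true, so not ((Box p and not r) or ((p or r) -> not r)) is false.
    At b: Box p and not r is true, (p or r) -> not r is true, so (Box p and not r) or ((p or r) -> not r) is true.
      At b: Box p is true, not r is true, so Box p and not r is true.
Satisfying worlds: {a, c, d}

3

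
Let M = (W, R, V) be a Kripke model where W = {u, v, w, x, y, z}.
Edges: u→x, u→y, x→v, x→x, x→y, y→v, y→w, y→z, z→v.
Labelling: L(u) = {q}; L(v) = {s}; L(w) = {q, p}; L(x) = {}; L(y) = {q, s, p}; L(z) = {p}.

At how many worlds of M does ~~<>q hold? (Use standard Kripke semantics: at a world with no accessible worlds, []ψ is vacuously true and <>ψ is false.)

3

Recall that <>ψ holds at a world iff ψ holds at some accessible world.
Let φ = ~~<>q. Evaluate φ at each world:
  u (successors {x, y}): φ is true.
  v (successors ∅): φ is false.
  w (successors ∅): φ is false.
  x (successors {v, x, y}): φ is true.
  y (successors {v, w, z}): φ is true.
  z (successors {v}): φ is false.
For instance, at u:
  At u: ~<>q is false, so ~~<>q is true.
    At u: <>q is true, so ~<>q is false.
      At u: <>q requires q at some successor in {x, y}.
        q holds at y, so <>q is true at u.
Satisfying worlds: {u, x, y}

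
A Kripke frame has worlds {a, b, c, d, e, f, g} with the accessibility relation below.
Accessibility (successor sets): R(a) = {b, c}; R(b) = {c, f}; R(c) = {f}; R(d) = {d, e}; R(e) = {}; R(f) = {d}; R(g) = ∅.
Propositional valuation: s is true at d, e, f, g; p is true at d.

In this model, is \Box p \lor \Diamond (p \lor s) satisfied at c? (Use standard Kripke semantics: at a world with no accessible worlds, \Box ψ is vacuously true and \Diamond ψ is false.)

At c: \Box p is false, \Diamond (p \lor s) is true, so \Box p \lor \Diamond (p \lor s) is true.
  At c: \Box p requires p at every successor {f}.
    p fails at f, so \Box p is false at c.
  At c: \Diamond (p \lor s) requires p \lor s at some successor in {f}.
    p \lor s holds at f, so \Diamond (p \lor s) is true at c.

Yes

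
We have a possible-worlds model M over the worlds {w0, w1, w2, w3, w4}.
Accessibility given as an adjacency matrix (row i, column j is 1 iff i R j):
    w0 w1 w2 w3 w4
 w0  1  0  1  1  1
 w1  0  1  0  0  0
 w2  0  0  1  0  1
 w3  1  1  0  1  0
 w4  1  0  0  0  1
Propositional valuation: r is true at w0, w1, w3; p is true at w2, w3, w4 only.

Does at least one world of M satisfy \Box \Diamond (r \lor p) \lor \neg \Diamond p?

Recall that \Box ψ holds at a world iff ψ holds at every accessible world, and \Diamond ψ holds iff ψ holds at some accessible world.
Let φ = \Box \Diamond (r \lor p) \lor \neg \Diamond p. Evaluate φ at each world:
  w0 (successors {w0, w2, w3, w4}): φ is true.
  w1 (successors {w1}): φ is true.
  w2 (successors {w2, w4}): φ is true.
  w3 (successors {w0, w1, w3}): φ is true.
  w4 (successors {w0, w4}): φ is true.
Detail at w0 (witness):
  At w0: \Box \Diamond (r \lor p) is true, \neg \Diamond p is false, so \Box \Diamond (r \lor p) \lor \neg \Diamond p is true.
    At w0: \Box \Diamond (r \lor p) requires \Diamond (r \lor p) at every successor {w0, w2, w3, w4}.
      At w0: \Diamond (r \lor p) is true.
      At w2: \Diamond (r \lor p) is true.
      At w3: \Diamond (r \lor p) is true.
      At w4: \Diamond (r \lor p) is true.
    So \Box \Diamond (r \lor p) is true at w0.
    At w0: \Diamond p is true, so \neg \Diamond p is false.
      At w0: \Diamond p requires p at some successor in {w0, w2, w3, w4}.
        p holds at w2, so \Diamond p is true at w0.

Yes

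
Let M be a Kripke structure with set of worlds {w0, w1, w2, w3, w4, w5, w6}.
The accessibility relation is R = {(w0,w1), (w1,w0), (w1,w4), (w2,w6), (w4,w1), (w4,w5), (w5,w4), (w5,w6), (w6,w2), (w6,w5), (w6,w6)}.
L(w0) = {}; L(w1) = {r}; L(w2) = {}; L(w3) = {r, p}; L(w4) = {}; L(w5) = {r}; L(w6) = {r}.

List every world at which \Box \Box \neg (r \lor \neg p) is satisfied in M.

w3

Let φ = \Box \Box \neg (r \lor \neg p). Evaluate φ at each world:
  w0 (successors {w1}): φ is false.
  w1 (successors {w0, w4}): φ is false.
  w2 (successors {w6}): φ is false.
  w3 (successors ∅): φ is true.
  w4 (successors {w1, w5}): φ is false.
  w5 (successors {w4, w6}): φ is false.
  w6 (successors {w2, w5, w6}): φ is false.
For instance, at w2:
  At w2: \Box \Box \neg (r \lor \neg p) requires \Box \neg (r \lor \neg p) at every successor {w6}.
    \Box \neg (r \lor \neg p) fails at w6, so \Box \Box \neg (r \lor \neg p) is false at w2.
      At w6: \Box \neg (r \lor \neg p) requires \neg (r \lor \neg p) at every successor {w2, w5, w6}.
        \neg (r \lor \neg p) fails at w2, so \Box \neg (r \lor \neg p) is false at w6.
Satisfying worlds: {w3}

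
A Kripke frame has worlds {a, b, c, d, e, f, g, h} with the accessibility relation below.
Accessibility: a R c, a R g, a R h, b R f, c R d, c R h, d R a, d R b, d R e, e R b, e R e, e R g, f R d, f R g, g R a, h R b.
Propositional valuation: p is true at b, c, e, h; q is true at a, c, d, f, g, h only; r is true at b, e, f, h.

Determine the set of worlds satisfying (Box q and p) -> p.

Let φ = (Box q and p) -> p. Evaluate φ at each world:
  a (successors {c, g, h}): φ is true.
  b (successors {f}): φ is true.
  c (successors {d, h}): φ is true.
  d (successors {a, b, e}): φ is true.
  e (successors {b, e, g}): φ is true.
  f (successors {d, g}): φ is true.
  g (successors {a}): φ is true.
  h (successors {b}): φ is true.
For instance, at h:
  At h: Box q and p is false, p is true, so (Box q and p) -> p is true.
    At h: Box q is false, p is true, so Box q and p is false.
      At h: Box q requires q at every successor {b}.
        q fails at b, so Box q is false at h.
Satisfying worlds: {a, b, c, d, e, f, g, h}

a, b, c, d, e, f, g, h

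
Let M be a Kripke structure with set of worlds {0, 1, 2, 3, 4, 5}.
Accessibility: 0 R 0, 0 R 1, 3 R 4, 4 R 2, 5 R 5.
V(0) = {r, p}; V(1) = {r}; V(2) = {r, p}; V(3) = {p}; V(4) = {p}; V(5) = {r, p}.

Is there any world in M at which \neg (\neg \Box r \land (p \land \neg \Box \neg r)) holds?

Yes

Let φ = \neg (\neg \Box r \land (p \land \neg \Box \neg r)). Evaluate φ at each world:
  0 (successors {0, 1}): φ is true.
  1 (successors ∅): φ is true.
  2 (successors ∅): φ is true.
  3 (successors {4}): φ is true.
  4 (successors {2}): φ is true.
  5 (successors {5}): φ is true.
Detail at 0 (witness):
  At 0: \neg \Box r \land (p \land \neg \Box \neg r) is false, so \neg (\neg \Box r \land (p \land \neg \Box \neg r)) is true.
    At 0: \neg \Box r is false, p \land \neg \Box \neg r is true, so \neg \Box r \land (p \land \neg \Box \neg r) is false.
      At 0: \Box r is true, so \neg \Box r is false.
      At 0: p is true, \neg \Box \neg r is true, so p \land \neg \Box \neg r is true.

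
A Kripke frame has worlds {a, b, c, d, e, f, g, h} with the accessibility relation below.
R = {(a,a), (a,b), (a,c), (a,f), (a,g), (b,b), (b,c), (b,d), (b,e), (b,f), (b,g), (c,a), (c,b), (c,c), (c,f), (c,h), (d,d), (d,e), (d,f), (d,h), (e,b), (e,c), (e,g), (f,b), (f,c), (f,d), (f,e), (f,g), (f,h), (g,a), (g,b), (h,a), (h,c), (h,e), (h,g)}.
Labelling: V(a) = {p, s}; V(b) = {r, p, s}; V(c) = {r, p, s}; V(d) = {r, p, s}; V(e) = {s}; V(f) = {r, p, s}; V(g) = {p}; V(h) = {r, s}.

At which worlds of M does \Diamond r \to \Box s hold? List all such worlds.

Recall that \Box ψ holds at a world iff ψ holds at every accessible world, and \Diamond ψ holds iff ψ holds at some accessible world.
Let φ = \Diamond r \to \Box s. Evaluate φ at each world:
  a (successors {a, b, c, f, g}): φ is false.
  b (successors {b, c, d, e, f, g}): φ is false.
  c (successors {a, b, c, f, h}): φ is true.
  d (successors {d, e, f, h}): φ is true.
  e (successors {b, c, g}): φ is false.
  f (successors {b, c, d, e, g, h}): φ is false.
  g (successors {a, b}): φ is true.
  h (successors {a, c, e, g}): φ is false.
For instance, at h:
  At h: \Diamond r is true, \Box s is false, so \Diamond r \to \Box s is false.
    At h: \Diamond r requires r at some successor in {a, c, e, g}.
      r holds at c, so \Diamond r is true at h.
    At h: \Box s requires s at every successor {a, c, e, g}.
      s fails at g, so \Box s is false at h.
Satisfying worlds: {c, d, g}

c, d, g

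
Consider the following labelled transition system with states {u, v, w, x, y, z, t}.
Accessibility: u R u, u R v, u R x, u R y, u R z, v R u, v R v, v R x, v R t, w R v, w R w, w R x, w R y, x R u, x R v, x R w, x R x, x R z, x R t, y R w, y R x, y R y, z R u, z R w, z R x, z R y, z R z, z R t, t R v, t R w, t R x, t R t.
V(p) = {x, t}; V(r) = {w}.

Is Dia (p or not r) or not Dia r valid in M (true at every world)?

Let φ = Dia (p or not r) or not Dia r. Evaluate φ at each world:
  u (successors {u, v, x, y, z}): φ is true.
  v (successors {u, v, x, t}): φ is true.
  w (successors {v, w, x, y}): φ is true.
  x (successors {u, v, w, x, z, t}): φ is true.
  y (successors {w, x, y}): φ is true.
  z (successors {u, w, x, y, z, t}): φ is true.
  t (successors {v, w, x, t}): φ is true.
For instance, at y:
  At y: Dia (p or not r) is true, not Dia r is false, so Dia (p or not r) or not Dia r is true.
    At y: Dia (p or not r) requires p or not r at some successor in {w, x, y}.
      p or not r holds at x, so Dia (p or not r) is true at y.
    At y: Dia r is true, so not Dia r is false.
      At y: Dia r requires r at some successor in {w, x, y}.
        r holds at w, so Dia r is true at y.

Yes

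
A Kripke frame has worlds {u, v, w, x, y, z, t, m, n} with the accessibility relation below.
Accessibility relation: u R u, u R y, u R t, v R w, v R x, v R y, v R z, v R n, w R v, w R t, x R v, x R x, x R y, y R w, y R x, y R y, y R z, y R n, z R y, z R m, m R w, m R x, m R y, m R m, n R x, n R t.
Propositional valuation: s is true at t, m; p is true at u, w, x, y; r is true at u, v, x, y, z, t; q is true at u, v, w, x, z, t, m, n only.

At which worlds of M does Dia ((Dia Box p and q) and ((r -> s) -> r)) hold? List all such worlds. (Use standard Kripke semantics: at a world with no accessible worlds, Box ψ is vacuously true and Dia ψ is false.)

u

Recall that Box ψ holds at a world iff ψ holds at every accessible world, and Dia ψ holds iff ψ holds at some accessible world.
Let φ = Dia ((Dia Box p and q) and ((r -> s) -> r)). Evaluate φ at each world:
  u (successors {u, y, t}): φ is true.
  v (successors {w, x, y, z, n}): φ is false.
  w (successors {v, t}): φ is false.
  x (successors {v, x, y}): φ is false.
  y (successors {w, x, y, z, n}): φ is false.
  z (successors {y, m}): φ is false.
  t (successors ∅): φ is false.
  m (successors {w, x, y, m}): φ is false.
  n (successors {x, t}): φ is false.
For instance, at n:
  At n: Dia ((Dia Box p and q) and ((r -> s) -> r)) requires (Dia Box p and q) and ((r -> s) -> r) at some successor in {x, t}.
    At x: (Dia Box p and q) and ((r -> s) -> r) is false.
    At t: (Dia Box p and q) and ((r -> s) -> r) is false.
  So Dia ((Dia Box p and q) and ((r -> s) -> r)) is false at n.
Satisfying worlds: {u}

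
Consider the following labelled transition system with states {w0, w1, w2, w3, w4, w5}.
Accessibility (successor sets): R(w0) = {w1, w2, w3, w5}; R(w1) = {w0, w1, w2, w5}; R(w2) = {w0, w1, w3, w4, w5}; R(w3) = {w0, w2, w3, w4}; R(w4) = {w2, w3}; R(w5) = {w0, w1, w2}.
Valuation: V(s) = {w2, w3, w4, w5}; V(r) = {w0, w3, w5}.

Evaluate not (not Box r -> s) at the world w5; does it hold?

No

Recall that Box ψ holds at a world iff ψ holds at every accessible world, and Dia ψ holds iff ψ holds at some accessible world.
At w5: not Box r -> s is true, so not (not Box r -> s) is false.
  At w5: not Box r is true, s is true, so not Box r -> s is true.
    At w5: Box r is false, so not Box r is true.
      At w5: Box r requires r at every successor {w0, w1, w2}.
        r fails at w1, so Box r is false at w5.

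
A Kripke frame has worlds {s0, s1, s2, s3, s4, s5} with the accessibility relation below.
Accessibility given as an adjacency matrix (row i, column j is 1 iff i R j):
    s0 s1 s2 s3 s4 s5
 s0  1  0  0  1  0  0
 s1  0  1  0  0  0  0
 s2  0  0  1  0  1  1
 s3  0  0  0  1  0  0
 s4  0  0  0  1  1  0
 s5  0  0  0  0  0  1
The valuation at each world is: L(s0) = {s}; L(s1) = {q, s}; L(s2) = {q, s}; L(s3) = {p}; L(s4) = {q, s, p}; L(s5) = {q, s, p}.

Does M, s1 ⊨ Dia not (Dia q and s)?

No

At s1: Dia not (Dia q and s) requires not (Dia q and s) at some successor in {s1}.
  At s1: not (Dia q and s) is false.
So Dia not (Dia q and s) is false at s1.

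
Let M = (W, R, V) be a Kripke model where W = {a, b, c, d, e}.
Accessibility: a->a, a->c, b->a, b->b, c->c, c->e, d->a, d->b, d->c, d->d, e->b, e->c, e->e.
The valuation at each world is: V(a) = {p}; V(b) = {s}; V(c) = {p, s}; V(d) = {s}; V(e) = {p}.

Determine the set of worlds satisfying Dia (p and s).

Recall that Dia ψ holds at a world iff ψ holds at some accessible world.
Let φ = Dia (p and s). Evaluate φ at each world:
  a (successors {a, c}): φ is true.
  b (successors {a, b}): φ is false.
  c (successors {c, e}): φ is true.
  d (successors {a, b, c, d}): φ is true.
  e (successors {b, c, e}): φ is true.
For instance, at a:
  At a: Dia (p and s) requires p and s at some successor in {a, c}.
    p and s holds at c, so Dia (p and s) is true at a.
Satisfying worlds: {a, c, d, e}

a, c, d, e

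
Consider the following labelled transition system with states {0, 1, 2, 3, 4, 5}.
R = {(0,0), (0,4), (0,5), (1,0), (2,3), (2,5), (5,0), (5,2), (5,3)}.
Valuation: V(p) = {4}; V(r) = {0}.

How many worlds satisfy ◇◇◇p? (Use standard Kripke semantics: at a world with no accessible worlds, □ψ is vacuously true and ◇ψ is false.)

Let φ = ◇◇◇p. Evaluate φ at each world:
  0 (successors {0, 4, 5}): φ is true.
  1 (successors {0}): φ is true.
  2 (successors {3, 5}): φ is true.
  3 (successors ∅): φ is false.
  4 (successors ∅): φ is false.
  5 (successors {0, 2, 3}): φ is true.
For instance, at 0:
  At 0: ◇◇◇p requires ◇◇p at some successor in {0, 4, 5}.
    ◇◇p holds at 0, so ◇◇◇p is true at 0.
      At 0: ◇◇p requires ◇p at some successor in {0, 4, 5}.
        ◇p holds at 0, so ◇◇p is true at 0.
Satisfying worlds: {0, 1, 2, 5}

4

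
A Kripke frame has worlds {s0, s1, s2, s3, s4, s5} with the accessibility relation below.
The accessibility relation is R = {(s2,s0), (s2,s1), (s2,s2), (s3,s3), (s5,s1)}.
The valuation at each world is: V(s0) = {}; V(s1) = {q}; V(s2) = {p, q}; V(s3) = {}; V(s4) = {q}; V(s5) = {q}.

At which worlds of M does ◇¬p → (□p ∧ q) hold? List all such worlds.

s0, s1, s4

Recall that □ψ holds at a world iff ψ holds at every accessible world, and ◇ψ holds iff ψ holds at some accessible world.
Let φ = ◇¬p → (□p ∧ q). Evaluate φ at each world:
  s0 (successors ∅): φ is true.
  s1 (successors ∅): φ is true.
  s2 (successors {s0, s1, s2}): φ is false.
  s3 (successors {s3}): φ is false.
  s4 (successors ∅): φ is true.
  s5 (successors {s1}): φ is false.
For instance, at s2:
  At s2: ◇¬p is true, □p ∧ q is false, so ◇¬p → (□p ∧ q) is false.
    At s2: ◇¬p requires ¬p at some successor in {s0, s1, s2}.
      ¬p holds at s0, so ◇¬p is true at s2.
    At s2: □p is false, q is true, so □p ∧ q is false.
      At s2: □p requires p at every successor {s0, s1, s2}.
        p fails at s0, so □p is false at s2.
Satisfying worlds: {s0, s1, s4}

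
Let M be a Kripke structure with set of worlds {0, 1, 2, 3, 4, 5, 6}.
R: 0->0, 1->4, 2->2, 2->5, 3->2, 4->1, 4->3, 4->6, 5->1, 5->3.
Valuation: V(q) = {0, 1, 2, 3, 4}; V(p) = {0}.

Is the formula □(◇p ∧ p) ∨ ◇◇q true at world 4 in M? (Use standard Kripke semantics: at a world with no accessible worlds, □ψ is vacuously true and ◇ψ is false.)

At 4: □(◇p ∧ p) is false, ◇◇q is true, so □(◇p ∧ p) ∨ ◇◇q is true.
  At 4: □(◇p ∧ p) requires ◇p ∧ p at every successor {1, 3, 6}.
    ◇p ∧ p fails at 1, so □(◇p ∧ p) is false at 4.
      At 1: ◇p is false, p is false, so ◇p ∧ p is false.
  At 4: ◇◇q requires ◇q at some successor in {1, 3, 6}.
    ◇q holds at 1, so ◇◇q is true at 4.
      At 1: ◇q requires q at some successor in {4}.
        q holds at 4, so ◇q is true at 1.

Yes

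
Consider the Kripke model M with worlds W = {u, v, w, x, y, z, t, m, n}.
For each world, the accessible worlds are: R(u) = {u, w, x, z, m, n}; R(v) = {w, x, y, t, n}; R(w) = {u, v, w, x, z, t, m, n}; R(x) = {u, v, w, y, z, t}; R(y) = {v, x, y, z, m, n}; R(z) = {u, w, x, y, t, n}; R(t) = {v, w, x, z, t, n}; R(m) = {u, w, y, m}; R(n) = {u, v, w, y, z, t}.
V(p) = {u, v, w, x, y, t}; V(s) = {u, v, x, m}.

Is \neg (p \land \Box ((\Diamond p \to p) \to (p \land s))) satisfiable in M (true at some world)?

Yes

Let φ = \neg (p \land \Box ((\Diamond p \to p) \to (p \land s))). Evaluate φ at each world:
  u (successors {u, w, x, z, m, n}): φ is true.
  v (successors {w, x, y, t, n}): φ is true.
  w (successors {u, v, w, x, z, t, m, n}): φ is true.
  x (successors {u, v, w, y, z, t}): φ is true.
  y (successors {v, x, y, z, m, n}): φ is true.
  z (successors {u, w, x, y, t, n}): φ is true.
  t (successors {v, w, x, z, t, n}): φ is true.
  m (successors {u, w, y, m}): φ is true.
  n (successors {u, v, w, y, z, t}): φ is true.
Detail at u (witness):
  At u: p \land \Box ((\Diamond p \to p) \to (p \land s)) is false, so \neg (p \land \Box ((\Diamond p \to p) \to (p \land s))) is true.
    At u: p is true, \Box ((\Diamond p \to p) \to (p \land s)) is false, so p \land \Box ((\Diamond p \to p) \to (p \land s)) is false.
      At u: \Box ((\Diamond p \to p) \to (p \land s)) requires (\Diamond p \to p) \to (p \land s) at every successor {u, w, x, z, m, n}.
        (\Diamond p \to p) \to (p \land s) fails at w, so \Box ((\Diamond p \to p) \to (p \land s)) is false at u.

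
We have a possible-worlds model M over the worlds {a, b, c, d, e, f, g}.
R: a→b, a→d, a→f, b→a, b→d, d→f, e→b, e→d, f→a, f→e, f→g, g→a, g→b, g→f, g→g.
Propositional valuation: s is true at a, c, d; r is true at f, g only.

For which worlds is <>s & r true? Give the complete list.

Recall that <>ψ holds at a world iff ψ holds at some accessible world.
Let φ = <>s & r. Evaluate φ at each world:
  a (successors {b, d, f}): φ is false.
  b (successors {a, d}): φ is false.
  c (successors ∅): φ is false.
  d (successors {f}): φ is false.
  e (successors {b, d}): φ is false.
  f (successors {a, e, g}): φ is true.
  g (successors {a, b, f, g}): φ is true.
For instance, at g:
  At g: <>s is true, r is true, so <>s & r is true.
    At g: <>s requires s at some successor in {a, b, f, g}.
      s holds at a, so <>s is true at g.
Satisfying worlds: {f, g}

f, g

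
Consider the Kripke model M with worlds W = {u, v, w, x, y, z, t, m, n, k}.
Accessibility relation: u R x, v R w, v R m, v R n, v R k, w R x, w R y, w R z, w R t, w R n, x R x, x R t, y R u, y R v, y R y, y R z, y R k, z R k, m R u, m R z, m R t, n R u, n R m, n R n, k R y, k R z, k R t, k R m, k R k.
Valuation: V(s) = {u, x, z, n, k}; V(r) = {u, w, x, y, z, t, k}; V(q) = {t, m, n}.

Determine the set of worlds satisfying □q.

t

Let φ = □q. Evaluate φ at each world:
  u (successors {x}): φ is false.
  v (successors {w, m, n, k}): φ is false.
  w (successors {x, y, z, t, n}): φ is false.
  x (successors {x, t}): φ is false.
  y (successors {u, v, y, z, k}): φ is false.
  z (successors {k}): φ is false.
  t (successors ∅): φ is true.
  m (successors {u, z, t}): φ is false.
  n (successors {u, m, n}): φ is false.
  k (successors {y, z, t, m, k}): φ is false.
For instance, at w:
  At w: □q requires q at every successor {x, y, z, t, n}.
    q fails at x, so □q is false at w.
Satisfying worlds: {t}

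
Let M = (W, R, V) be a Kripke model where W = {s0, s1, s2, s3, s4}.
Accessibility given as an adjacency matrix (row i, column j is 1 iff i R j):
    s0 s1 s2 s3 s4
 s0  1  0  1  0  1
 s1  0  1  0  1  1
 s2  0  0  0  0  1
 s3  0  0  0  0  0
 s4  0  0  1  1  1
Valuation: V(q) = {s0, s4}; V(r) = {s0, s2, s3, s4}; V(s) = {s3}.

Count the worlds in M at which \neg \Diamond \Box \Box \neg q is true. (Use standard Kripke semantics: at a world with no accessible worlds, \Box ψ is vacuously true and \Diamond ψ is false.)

3

Recall that \Box ψ holds at a world iff ψ holds at every accessible world, and \Diamond ψ holds iff ψ holds at some accessible world.
Let φ = \neg \Diamond \Box \Box \neg q. Evaluate φ at each world:
  s0 (successors {s0, s2, s4}): φ is true.
  s1 (successors {s1, s3, s4}): φ is false.
  s2 (successors {s4}): φ is true.
  s3 (successors ∅): φ is true.
  s4 (successors {s2, s3, s4}): φ is false.
For instance, at s0:
  At s0: \Diamond \Box \Box \neg q is false, so \neg \Diamond \Box \Box \neg q is true.
    At s0: \Diamond \Box \Box \neg q requires \Box \Box \neg q at some successor in {s0, s2, s4}.
      At s0: \Box \Box \neg q is false.
      At s2: \Box \Box \neg q is false.
      At s4: \Box \Box \neg q is false.
    So \Diamond \Box \Box \neg q is false at s0.
Satisfying worlds: {s0, s2, s3}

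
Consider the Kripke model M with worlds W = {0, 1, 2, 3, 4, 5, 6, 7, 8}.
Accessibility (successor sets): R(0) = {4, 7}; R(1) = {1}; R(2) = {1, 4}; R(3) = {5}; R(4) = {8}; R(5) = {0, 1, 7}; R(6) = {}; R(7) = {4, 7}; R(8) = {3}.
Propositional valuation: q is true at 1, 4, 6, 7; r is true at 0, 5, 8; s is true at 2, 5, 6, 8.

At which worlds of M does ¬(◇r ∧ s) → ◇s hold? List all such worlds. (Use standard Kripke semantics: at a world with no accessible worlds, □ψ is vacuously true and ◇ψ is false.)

Let φ = ¬(◇r ∧ s) → ◇s. Evaluate φ at each world:
  0 (successors {4, 7}): φ is false.
  1 (successors {1}): φ is false.
  2 (successors {1, 4}): φ is false.
  3 (successors {5}): φ is true.
  4 (successors {8}): φ is true.
  5 (successors {0, 1, 7}): φ is true.
  6 (successors ∅): φ is false.
  7 (successors {4, 7}): φ is false.
  8 (successors {3}): φ is false.
For instance, at 2:
  At 2: ¬(◇r ∧ s) is true, ◇s is false, so ¬(◇r ∧ s) → ◇s is false.
    At 2: ◇r ∧ s is false, so ¬(◇r ∧ s) is true.
      At 2: ◇r is false, s is true, so ◇r ∧ s is false.
    At 2: ◇s requires s at some successor in {1, 4}.
      At 1: s is false.
      At 4: s is false.
    So ◇s is false at 2.
Satisfying worlds: {3, 4, 5}

3, 4, 5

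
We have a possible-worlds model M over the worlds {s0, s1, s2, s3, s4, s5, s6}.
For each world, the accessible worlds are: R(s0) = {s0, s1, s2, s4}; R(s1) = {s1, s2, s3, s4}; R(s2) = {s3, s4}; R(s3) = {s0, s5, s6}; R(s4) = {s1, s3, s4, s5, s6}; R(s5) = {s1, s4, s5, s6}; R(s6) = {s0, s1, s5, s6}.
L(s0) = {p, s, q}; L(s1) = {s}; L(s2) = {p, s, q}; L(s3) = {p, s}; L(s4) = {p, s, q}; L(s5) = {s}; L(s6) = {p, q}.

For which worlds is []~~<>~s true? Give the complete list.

Let φ = []~~<>~s. Evaluate φ at each world:
  s0 (successors {s0, s1, s2, s4}): φ is false.
  s1 (successors {s1, s2, s3, s4}): φ is false.
  s2 (successors {s3, s4}): φ is true.
  s3 (successors {s0, s5, s6}): φ is false.
  s4 (successors {s1, s3, s4, s5, s6}): φ is false.
  s5 (successors {s1, s4, s5, s6}): φ is false.
  s6 (successors {s0, s1, s5, s6}): φ is false.
For instance, at s1:
  At s1: []~~<>~s requires ~~<>~s at every successor {s1, s2, s3, s4}.
    ~~<>~s fails at s1, so []~~<>~s is false at s1.
      At s1: ~<>~s is true, so ~~<>~s is false.
Satisfying worlds: {s2}

s2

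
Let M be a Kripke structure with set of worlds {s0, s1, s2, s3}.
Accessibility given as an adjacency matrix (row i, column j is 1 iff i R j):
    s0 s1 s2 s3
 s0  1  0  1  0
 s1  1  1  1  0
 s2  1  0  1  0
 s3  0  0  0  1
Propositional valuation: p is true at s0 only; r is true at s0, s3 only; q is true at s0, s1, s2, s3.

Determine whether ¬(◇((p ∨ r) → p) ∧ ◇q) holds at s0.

No

At s0: ◇((p ∨ r) → p) ∧ ◇q is true, so ¬(◇((p ∨ r) → p) ∧ ◇q) is false.
  At s0: ◇((p ∨ r) → p) is true, ◇q is true, so ◇((p ∨ r) → p) ∧ ◇q is true.
    At s0: ◇((p ∨ r) → p) requires (p ∨ r) → p at some successor in {s0, s2}.
      (p ∨ r) → p holds at s0, so ◇((p ∨ r) → p) is true at s0.
    At s0: ◇q requires q at some successor in {s0, s2}.
      q holds at s0, so ◇q is true at s0.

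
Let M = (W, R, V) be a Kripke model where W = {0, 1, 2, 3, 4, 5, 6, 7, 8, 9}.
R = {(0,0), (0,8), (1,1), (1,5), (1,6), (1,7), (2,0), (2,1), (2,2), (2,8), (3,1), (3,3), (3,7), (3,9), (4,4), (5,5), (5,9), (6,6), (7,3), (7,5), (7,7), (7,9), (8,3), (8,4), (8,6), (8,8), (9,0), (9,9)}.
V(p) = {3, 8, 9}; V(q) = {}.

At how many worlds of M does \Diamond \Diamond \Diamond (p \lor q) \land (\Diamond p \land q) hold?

0

Recall that \Diamond ψ holds at a world iff ψ holds at some accessible world.
Let φ = \Diamond \Diamond \Diamond (p \lor q) \land (\Diamond p \land q). Evaluate φ at each world:
  0 (successors {0, 8}): φ is false.
  1 (successors {1, 5, 6, 7}): φ is false.
  2 (successors {0, 1, 2, 8}): φ is false.
  3 (successors {1, 3, 7, 9}): φ is false.
  4 (successors {4}): φ is false.
  5 (successors {5, 9}): φ is false.
  6 (successors {6}): φ is false.
  7 (successors {3, 5, 7, 9}): φ is false.
  8 (successors {3, 4, 6, 8}): φ is false.
  9 (successors {0, 9}): φ is false.
For instance, at 1:
  At 1: \Diamond \Diamond \Diamond (p \lor q) is true, \Diamond p \land q is false, so \Diamond \Diamond \Diamond (p \lor q) \land (\Diamond p \land q) is false.
    At 1: \Diamond \Diamond \Diamond (p \lor q) requires \Diamond \Diamond (p \lor q) at some successor in {1, 5, 6, 7}.
      \Diamond \Diamond (p \lor q) holds at 1, so \Diamond \Diamond \Diamond (p \lor q) is true at 1.
    At 1: \Diamond p is false, q is false, so \Diamond p \land q is false.
      At 1: \Diamond p requires p at some successor in {1, 5, 6, 7}.
        At 1: p is false.
        At 5: p is false.
        At 6: p is false.
        At 7: p is false.
      So \Diamond p is false at 1.
Satisfying worlds: none.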